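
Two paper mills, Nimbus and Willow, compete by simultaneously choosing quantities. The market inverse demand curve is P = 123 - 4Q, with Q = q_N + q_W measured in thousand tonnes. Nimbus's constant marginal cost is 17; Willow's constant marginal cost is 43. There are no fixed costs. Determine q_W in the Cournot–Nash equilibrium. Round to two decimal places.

Nimbus's profit: π_N = (123 - 4Q)q_N - (17q_N). Setting ∂π_N/∂q_N = 0: 106 - 8q_N - 4(q_W) = 0.
Willow's profit: π_W = (123 - 4Q)q_W - (43q_W). Setting ∂π_W/∂q_W = 0: 80 - 8q_W - 4(q_N) = 0.
Rearranging gives the reaction functions q_N = (106 - 4q_W)/8 and q_W = (80 - 4q_N)/8.
Substituting one into the other gives q_N = 11 and q_W = 9/2.

4.50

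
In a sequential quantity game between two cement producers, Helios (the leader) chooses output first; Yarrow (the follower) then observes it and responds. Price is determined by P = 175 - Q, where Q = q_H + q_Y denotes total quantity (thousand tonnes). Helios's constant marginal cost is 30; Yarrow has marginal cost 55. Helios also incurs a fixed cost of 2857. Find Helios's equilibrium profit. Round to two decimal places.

755.50

Solve by backward induction. Given q_H, the follower Yarrow maximises π_Y = (175 - q_H - q_Y)q_Y - 55q_Y.
Follower FOC: 120 - q_H - 2q_Y = 0, so q_Y(q_H) = (120 - q_H)/2.
The leader anticipates this reaction. Substituting into P = 175 - Q gives P = 115 - (1/2)q_H, so π_H = (115 - (1/2)q_H)q_H - 30q_H.
Leader FOC: 85 - q_H = 0, so q_H = 85.
Then q_Y = (120 - 85)/2 = 35/2.
Price P = 175 - 205/2 = 145/2.
Helios's profit: (145/2 - 30)·85 - 2857 = 1511/2.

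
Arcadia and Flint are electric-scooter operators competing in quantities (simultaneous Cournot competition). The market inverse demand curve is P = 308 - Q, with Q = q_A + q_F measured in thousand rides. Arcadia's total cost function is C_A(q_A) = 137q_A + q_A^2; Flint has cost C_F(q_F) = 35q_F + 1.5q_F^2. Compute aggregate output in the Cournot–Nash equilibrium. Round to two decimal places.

Arcadia's profit: π_A = (308 - Q)q_A - (137q_A + q_A²). Setting ∂π_A/∂q_A = 0: 171 - 4q_A - (q_F) = 0.
Flint's first-order condition: 273 - 5q_F - (q_A) = 0.
So q_A = (171 - q_F)/4 and q_F = (273 - q_A)/5.
Substituting one into the other gives q_A = 582/19 and q_F = 921/19.
Total output Q = 582/19 + 921/19 = 1503/19.

79.11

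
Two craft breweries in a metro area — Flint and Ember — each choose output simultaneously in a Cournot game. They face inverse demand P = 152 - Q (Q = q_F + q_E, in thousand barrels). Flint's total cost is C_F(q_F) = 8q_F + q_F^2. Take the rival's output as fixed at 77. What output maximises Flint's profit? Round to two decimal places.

With the rival's output fixed at 77, Flint's profit is π_F = (152 - 77 - q_F)q_F - (8q_F + q_F²) = (75 - q_F)q_F - (8q_F + q_F²).
∂π_F/∂q_F = 67 - 4q_F = 0, so q_F = 67/4.

16.75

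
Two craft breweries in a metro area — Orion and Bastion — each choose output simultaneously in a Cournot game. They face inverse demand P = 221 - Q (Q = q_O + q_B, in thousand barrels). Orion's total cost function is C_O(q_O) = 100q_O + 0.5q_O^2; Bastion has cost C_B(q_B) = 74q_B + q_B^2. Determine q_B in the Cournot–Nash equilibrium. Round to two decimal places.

29.09

Orion's profit: π_O = (221 - Q)q_O - (100q_O + (1/2)q_O²). Setting ∂π_O/∂q_O = 0: 121 - 3q_O - (q_B) = 0.
Bastion's profit: π_B = (221 - Q)q_B - (74q_B + q_B²). Setting ∂π_B/∂q_B = 0: 147 - 4q_B - (q_O) = 0.
Rearranging gives the reaction functions q_O = (121 - q_B)/3 and q_B = (147 - q_O)/4.
Solving the pair: q_O = 337/11, q_B = 320/11.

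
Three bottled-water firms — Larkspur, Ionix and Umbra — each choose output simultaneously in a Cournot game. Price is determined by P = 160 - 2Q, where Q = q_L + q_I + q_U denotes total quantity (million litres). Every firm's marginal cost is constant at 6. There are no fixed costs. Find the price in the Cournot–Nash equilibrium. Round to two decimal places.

Each firm earns π_i = (160 - 2Q)q_i - 6q_i.
First-order condition (treating rivals' output as given): 154 - 4q_i - 2·Σ_{j≠i} q_j = 0.
With identical firms every q_j equals q_i, so Σ_{j≠i} q_j = 2q_i and 154 = 8q_i, giving q_i = 77/4.
Total output Q = 231/4, so price P = 160 - 2·(231/4) = 89/2.

44.50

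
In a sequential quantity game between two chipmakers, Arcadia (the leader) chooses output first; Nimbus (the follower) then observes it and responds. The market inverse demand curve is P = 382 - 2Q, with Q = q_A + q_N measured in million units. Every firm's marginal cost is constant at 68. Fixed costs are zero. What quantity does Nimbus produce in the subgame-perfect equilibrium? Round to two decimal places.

39.25

Solve by backward induction. Given q_A, the follower Nimbus maximises π_N = (382 - 2q_A - 2q_N)q_N - 68q_N.
Setting the follower's marginal profit to zero, 314 - 2q_A - 4q_N = 0, i.e. q_N = (314 - 2q_A)/4.
Arcadia substitutes q_N(q_A) into its own profit: π_A = q_A(382 - 2q_A - (314 - 2q_A)/2) - 68q_A = (225 - q_A)q_A - 68q_A.
The leader's first-order condition 157 - 2q_A = 0 yields q_A = 157/2.
Then q_N = (314 - 2·(157/2))/4 = 157/4.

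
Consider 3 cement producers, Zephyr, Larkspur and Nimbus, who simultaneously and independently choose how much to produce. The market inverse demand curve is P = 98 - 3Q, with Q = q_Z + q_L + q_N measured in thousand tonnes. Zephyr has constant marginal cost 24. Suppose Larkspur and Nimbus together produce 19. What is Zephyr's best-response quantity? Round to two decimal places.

With rivals' combined output fixed at 19, Zephyr's profit is π_Z = (98 - 3·19 - 3q_Z)q_Z - (24q_Z) = (41 - 3q_Z)q_Z - (24q_Z).
∂π_Z/∂q_Z = 17 - 6q_Z = 0, so q_Z = 17/6.

2.83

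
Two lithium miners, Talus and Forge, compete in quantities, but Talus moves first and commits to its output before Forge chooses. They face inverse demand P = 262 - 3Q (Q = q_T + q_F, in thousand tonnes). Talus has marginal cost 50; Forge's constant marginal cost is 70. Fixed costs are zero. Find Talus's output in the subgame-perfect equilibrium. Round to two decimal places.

38.67

Solve by backward induction. Given q_T, the follower Forge maximises π_F = (262 - 3q_T - 3q_F)q_F - 70q_F.
Setting the follower's marginal profit to zero, 192 - 3q_T - 6q_F = 0, i.e. q_F = (192 - 3q_T)/6.
Talus substitutes q_F(q_T) into its own profit: π_T = q_T(262 - 3q_T - (192 - 3q_T)/2) - 50q_T = (166 - (3/2)q_T)q_T - 50q_T.
Leader FOC: 116 - 3q_T = 0, so q_T = 116/3.
Then q_F = (192 - 3·(116/3))/6 = 38/3.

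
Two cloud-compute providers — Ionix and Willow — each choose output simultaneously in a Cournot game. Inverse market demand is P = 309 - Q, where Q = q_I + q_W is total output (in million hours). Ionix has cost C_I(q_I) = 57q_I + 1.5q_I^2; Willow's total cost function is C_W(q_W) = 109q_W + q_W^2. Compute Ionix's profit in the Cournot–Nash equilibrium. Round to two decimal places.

Ionix's profit: π_I = (309 - Q)q_I - (57q_I + (3/2)q_I²). Setting ∂π_I/∂q_I = 0: 252 - 5q_I - (q_W) = 0.
Willow's first-order condition: 200 - 4q_W - (q_I) = 0.
Rearranging gives the reaction functions q_I = (252 - q_W)/5 and q_W = (200 - q_I)/4.
Solving the pair: q_I = 808/19, q_W = 748/19.
Price P = 309 - 1556/19 = 227.1053.
Ionix's profit: 227.1053·(808/19) - 57·(808/19) - (3/2)(808/19)² = 4521.2188.

4521.22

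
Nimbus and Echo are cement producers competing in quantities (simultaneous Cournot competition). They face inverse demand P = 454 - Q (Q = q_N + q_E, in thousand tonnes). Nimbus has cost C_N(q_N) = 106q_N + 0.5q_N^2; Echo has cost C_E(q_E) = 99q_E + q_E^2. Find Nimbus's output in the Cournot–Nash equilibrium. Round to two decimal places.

94.27

Nimbus's profit: π_N = (454 - Q)q_N - (106q_N + (1/2)q_N²). Setting ∂π_N/∂q_N = 0: 348 - 3q_N - (q_E) = 0.
Echo's first-order condition: 355 - 4q_E - (q_N) = 0.
Rearranging gives the reaction functions q_N = (348 - q_E)/3 and q_E = (355 - q_N)/4.
Solving the pair: q_N = 1037/11, q_E = 717/11.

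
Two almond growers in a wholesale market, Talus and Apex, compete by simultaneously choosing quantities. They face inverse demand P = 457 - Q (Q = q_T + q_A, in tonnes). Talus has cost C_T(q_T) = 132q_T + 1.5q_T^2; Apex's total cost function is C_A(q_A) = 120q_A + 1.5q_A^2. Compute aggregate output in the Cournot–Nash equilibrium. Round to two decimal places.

Talus's profit: π_T = (457 - Q)q_T - (132q_T + (3/2)q_T²). Setting ∂π_T/∂q_T = 0: 325 - 5q_T - (q_A) = 0.
Apex's profit: π_A = (457 - Q)q_A - (120q_A + (3/2)q_A²). Setting ∂π_A/∂q_A = 0: 337 - 5q_A - (q_T) = 0.
Rearranging gives the reaction functions q_T = (325 - q_A)/5 and q_A = (337 - q_T)/5.
Solving the pair: q_T = 161/3, q_A = 170/3.
Total output Q = 161/3 + 170/3 = 331/3.

110.33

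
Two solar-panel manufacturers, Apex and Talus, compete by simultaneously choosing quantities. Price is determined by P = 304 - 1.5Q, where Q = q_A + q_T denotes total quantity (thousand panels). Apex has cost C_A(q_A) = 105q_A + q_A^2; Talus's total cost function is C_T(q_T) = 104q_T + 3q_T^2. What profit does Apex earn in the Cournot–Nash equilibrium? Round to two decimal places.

3041.05

Apex's profit: π_A = (304 - 1.5Q)q_A - (105q_A + q_A²). Setting ∂π_A/∂q_A = 0: 199 - 5q_A - (3/2)(q_T) = 0.
Talus's first-order condition: 200 - 9q_T - (3/2)(q_A) = 0.
Rearranging gives the reaction functions q_A = (199 - (3/2)q_T)/5 and q_T = (200 - (3/2)q_A)/9.
Solving the pair: q_A = 1988/57, q_T = 16.4094.
Price P = 304 - (3/2)·51.2865 = 227.0702.
Apex's profit: 227.0702·(1988/57) - 105·(1988/57) - (1988/57)² = 3041.0465.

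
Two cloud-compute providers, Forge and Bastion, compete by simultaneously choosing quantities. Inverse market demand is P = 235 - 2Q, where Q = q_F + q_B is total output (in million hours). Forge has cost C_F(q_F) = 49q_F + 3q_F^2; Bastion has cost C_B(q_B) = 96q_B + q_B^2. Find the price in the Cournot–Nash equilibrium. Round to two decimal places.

Forge's profit: π_F = (235 - 2Q)q_F - (49q_F + 3q_F²). Setting ∂π_F/∂q_F = 0: 186 - 10q_F - 2(q_B) = 0.
Bastion's first-order condition: 139 - 6q_B - 2(q_F) = 0.
Rearranging gives the reaction functions q_F = (186 - 2q_B)/10 and q_B = (139 - 2q_F)/6.
Solving the pair: q_F = 419/28, q_B = 509/28.
Total output Q = 232/7, so price P = 235 - 2·(232/7) = 1181/7.

168.71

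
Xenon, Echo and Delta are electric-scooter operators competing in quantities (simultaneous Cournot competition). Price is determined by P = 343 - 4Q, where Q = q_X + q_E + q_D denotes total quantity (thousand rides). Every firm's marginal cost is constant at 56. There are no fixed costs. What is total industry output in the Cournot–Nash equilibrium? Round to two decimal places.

Each firm earns π_i = (343 - 4Q)q_i - 56q_i.
Setting ∂π_i/∂q_i = 0 with rivals' quantities fixed: 287 - 8q_i - 4·Σ_{j≠i} q_j = 0.
With identical firms every q_j equals q_i, so Σ_{j≠i} q_j = 2q_i and 287 = 16q_i, giving q_i = 287/16.
Total output Q = 287/16 + 287/16 + 287/16 = 861/16.

53.81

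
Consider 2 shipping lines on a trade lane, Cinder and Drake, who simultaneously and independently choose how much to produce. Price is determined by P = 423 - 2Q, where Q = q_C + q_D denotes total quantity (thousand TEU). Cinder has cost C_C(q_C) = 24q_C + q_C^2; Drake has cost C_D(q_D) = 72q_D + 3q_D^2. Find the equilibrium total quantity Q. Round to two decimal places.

Cinder's profit: π_C = (423 - 2Q)q_C - (24q_C + q_C²). Setting ∂π_C/∂q_C = 0: 399 - 6q_C - 2(q_D) = 0.
Drake's first-order condition: 351 - 10q_D - 2(q_C) = 0.
So q_C = (399 - 2q_D)/6 and q_D = (351 - 2q_C)/10.
Solving the pair: q_C = 411/7, q_D = 327/14.
Total output Q = 411/7 + 327/14 = 1149/14.

82.07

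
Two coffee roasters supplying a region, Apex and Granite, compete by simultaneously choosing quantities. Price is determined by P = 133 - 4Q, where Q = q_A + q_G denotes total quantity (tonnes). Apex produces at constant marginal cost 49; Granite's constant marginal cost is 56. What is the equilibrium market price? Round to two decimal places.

Apex's profit: π_A = (133 - 4Q)q_A - (49q_A). Setting ∂π_A/∂q_A = 0: 84 - 8q_A - 4(q_G) = 0.
Granite's profit: π_G = (133 - 4Q)q_G - (56q_G). Setting ∂π_G/∂q_G = 0: 77 - 8q_G - 4(q_A) = 0.
Rearranging gives the reaction functions q_A = (84 - 4q_G)/8 and q_G = (77 - 4q_A)/8.
Substituting one into the other gives q_A = 91/12 and q_G = 35/6.
Total output Q = 161/12, so price P = 133 - 4·(161/12) = 238/3.

79.33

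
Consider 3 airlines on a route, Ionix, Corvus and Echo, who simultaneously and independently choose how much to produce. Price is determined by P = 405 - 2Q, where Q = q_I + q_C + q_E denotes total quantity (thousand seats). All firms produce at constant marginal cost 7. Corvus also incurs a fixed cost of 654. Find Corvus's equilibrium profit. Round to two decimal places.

4296.13

A representative firm's profit is π_i = q_i(405 - 2Q) - 7q_i.
First-order condition (treating rivals' output as given): 398 - 4q_i - 2·Σ_{j≠i} q_j = 0.
By symmetry each firm produces the same amount; substituting Σ_{j≠i} q_j = 2q_i yields q_i = 398/8 = 199/4.
Price P = 405 - 2·(597/4) = 213/2.
Corvus's profit: (213/2 - 7)·(199/4) - 654 = 4296.1250.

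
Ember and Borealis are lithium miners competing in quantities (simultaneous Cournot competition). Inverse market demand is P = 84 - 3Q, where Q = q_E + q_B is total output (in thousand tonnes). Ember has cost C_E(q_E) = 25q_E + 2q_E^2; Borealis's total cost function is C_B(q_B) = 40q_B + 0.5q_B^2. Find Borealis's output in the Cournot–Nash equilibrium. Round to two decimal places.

4.31

Ember's profit: π_E = (84 - 3Q)q_E - (25q_E + 2q_E²). Setting ∂π_E/∂q_E = 0: 59 - 10q_E - 3(q_B) = 0.
Borealis's profit: π_B = (84 - 3Q)q_B - (40q_B + (1/2)q_B²). Setting ∂π_B/∂q_B = 0: 44 - 7q_B - 3(q_E) = 0.
So q_E = (59 - 3q_B)/10 and q_B = (44 - 3q_E)/7.
Substituting one into the other gives q_E = 281/61 and q_B = 263/61.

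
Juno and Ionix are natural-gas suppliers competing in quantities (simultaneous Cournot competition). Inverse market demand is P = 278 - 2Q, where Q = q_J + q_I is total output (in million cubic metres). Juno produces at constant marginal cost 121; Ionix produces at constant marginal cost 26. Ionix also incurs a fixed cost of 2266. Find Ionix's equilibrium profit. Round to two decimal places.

Juno's profit: π_J = (278 - 2Q)q_J - (121q_J). Setting ∂π_J/∂q_J = 0: 157 - 4q_J - 2(q_I) = 0.
Ionix's profit: π_I = (278 - 2Q)q_I - (26q_I). Setting ∂π_I/∂q_I = 0: 252 - 4q_I - 2(q_J) = 0.
So q_J = (157 - 2q_I)/4 and q_I = (252 - 2q_J)/4.
Solving the pair: q_J = 31/3, q_I = 347/6.
Price P = 278 - 2·(409/6) = 425/3.
Ionix's profit: (425/3 - 26)·(347/6) - 2266 = 4423.3889.

4423.39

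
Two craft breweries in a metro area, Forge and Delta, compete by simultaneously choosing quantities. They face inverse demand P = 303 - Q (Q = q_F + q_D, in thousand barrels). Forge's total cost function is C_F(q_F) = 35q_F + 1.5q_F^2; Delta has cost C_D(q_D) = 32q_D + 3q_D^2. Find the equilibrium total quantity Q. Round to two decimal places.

Forge's profit: π_F = (303 - Q)q_F - (35q_F + (3/2)q_F²). Setting ∂π_F/∂q_F = 0: 268 - 5q_F - (q_D) = 0.
Delta's first-order condition: 271 - 8q_D - (q_F) = 0.
So q_F = (268 - q_D)/5 and q_D = (271 - q_F)/8.
Substituting one into the other gives q_F = 1873/39 and q_D = 1087/39.
Total output Q = 1873/39 + 1087/39 = 75.8974.

75.90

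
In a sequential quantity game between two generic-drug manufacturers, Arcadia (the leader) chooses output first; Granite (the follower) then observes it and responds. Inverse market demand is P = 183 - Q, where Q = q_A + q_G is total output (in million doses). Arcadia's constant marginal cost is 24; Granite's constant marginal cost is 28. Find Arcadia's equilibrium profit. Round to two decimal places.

The follower Granite best-responds to any q_A: π_G = (183 - Q)q_G - 28q_G.
Follower FOC: 155 - q_A - 2q_G = 0, so q_G(q_A) = (155 - q_A)/2.
The leader anticipates this reaction. Substituting into P = 183 - Q gives P = 211/2 - (1/2)q_A, so π_A = (211/2 - (1/2)q_A)q_A - 24q_A.
The leader's first-order condition 163/2 - q_A = 0 yields q_A = 163/2.
Then q_G = (155 - 163/2)/2 = 147/4.
Price P = 183 - 473/4 = 259/4.
Arcadia's profit: (259/4 - 24)·(163/2) = 3321.1250.

3321.13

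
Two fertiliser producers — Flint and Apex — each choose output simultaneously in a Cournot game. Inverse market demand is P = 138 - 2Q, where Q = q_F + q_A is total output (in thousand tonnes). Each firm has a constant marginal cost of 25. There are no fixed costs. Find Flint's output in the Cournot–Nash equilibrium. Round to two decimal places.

18.83

Each firm earns π_i = (138 - 2Q)q_i - 25q_i.
First-order condition (treating rivals' output as given): 113 - 4q_i - 2q_j = 0.
By symmetry each firm produces the same amount; substituting q_j = q_i yields q_i = 113/6.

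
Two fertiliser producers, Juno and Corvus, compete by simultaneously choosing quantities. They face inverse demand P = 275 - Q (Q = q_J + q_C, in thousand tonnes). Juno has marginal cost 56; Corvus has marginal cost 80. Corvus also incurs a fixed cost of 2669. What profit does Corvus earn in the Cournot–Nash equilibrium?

Juno's profit: π_J = (275 - Q)q_J - (56q_J). Setting ∂π_J/∂q_J = 0: 219 - 2q_J - (q_C) = 0.
Corvus's profit: π_C = (275 - Q)q_C - (80q_C). Setting ∂π_C/∂q_C = 0: 195 - 2q_C - (q_J) = 0.
Rearranging gives the reaction functions q_J = (219 - q_C)/2 and q_C = (195 - q_J)/2.
Solving the pair: q_J = 81, q_C = 57.
Price P = 275 - 138 = 137.
Corvus's profit: (137 - 80)·57 - 2669 = 580.

580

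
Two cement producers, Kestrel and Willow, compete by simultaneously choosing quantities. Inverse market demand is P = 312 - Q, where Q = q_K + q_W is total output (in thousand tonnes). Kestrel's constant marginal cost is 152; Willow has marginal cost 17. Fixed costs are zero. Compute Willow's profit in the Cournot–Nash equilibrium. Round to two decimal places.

20544.44

Kestrel's profit: π_K = (312 - Q)q_K - (152q_K). Setting ∂π_K/∂q_K = 0: 160 - 2q_K - (q_W) = 0.
Willow's profit: π_W = (312 - Q)q_W - (17q_W). Setting ∂π_W/∂q_W = 0: 295 - 2q_W - (q_K) = 0.
Rearranging gives the reaction functions q_K = (160 - q_W)/2 and q_W = (295 - q_K)/2.
Substituting one into the other gives q_K = 25/3 and q_W = 430/3.
Price P = 312 - 455/3 = 481/3.
Willow's profit: (481/3 - 17)·(430/3) = 20544.4444.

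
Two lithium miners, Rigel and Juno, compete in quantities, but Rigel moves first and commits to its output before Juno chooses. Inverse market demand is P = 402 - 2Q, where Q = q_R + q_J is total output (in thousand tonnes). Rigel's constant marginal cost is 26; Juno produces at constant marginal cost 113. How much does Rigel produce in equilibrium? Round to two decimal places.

Solve by backward induction. Given q_R, the follower Juno maximises π_J = (402 - 2q_R - 2q_J)q_J - 113q_J.
Follower FOC: 289 - 2q_R - 4q_J = 0, so q_J(q_R) = (289 - 2q_R)/4.
The leader anticipates this reaction. Substituting into P = 402 - 2Q gives P = 515/2 - q_R, so π_R = (515/2 - q_R)q_R - 26q_R.
The leader's first-order condition 463/2 - 2q_R = 0 yields q_R = 463/4.
Then q_J = (289 - 2·(463/4))/4 = 115/8.

115.75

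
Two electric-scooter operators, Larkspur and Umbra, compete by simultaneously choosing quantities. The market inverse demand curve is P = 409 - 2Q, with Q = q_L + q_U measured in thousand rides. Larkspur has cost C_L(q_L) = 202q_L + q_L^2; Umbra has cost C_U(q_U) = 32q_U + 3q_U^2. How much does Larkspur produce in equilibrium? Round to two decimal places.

Larkspur's profit: π_L = (409 - 2Q)q_L - (202q_L + q_L²). Setting ∂π_L/∂q_L = 0: 207 - 6q_L - 2(q_U) = 0.
Umbra's first-order condition: 377 - 10q_U - 2(q_L) = 0.
Best responses: q_L = (207 - 2q_U)/6, q_U = (377 - 2q_L)/10.
Solving the pair: q_L = 47/2, q_U = 33.

23.50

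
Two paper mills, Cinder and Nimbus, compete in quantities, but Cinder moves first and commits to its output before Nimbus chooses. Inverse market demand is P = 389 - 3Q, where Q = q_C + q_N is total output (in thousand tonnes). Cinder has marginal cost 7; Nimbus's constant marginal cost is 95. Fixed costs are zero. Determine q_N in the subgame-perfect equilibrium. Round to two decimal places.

The follower Nimbus best-responds to any q_C: π_N = (389 - 3Q)q_N - 95q_N.
∂π_N/∂q_N = 294 - 3q_C - 6q_N = 0 gives the reaction function q_N = (294 - 3q_C)/6.
The leader anticipates this reaction. Substituting into P = 389 - 3Q gives P = 242 - (3/2)q_C, so π_C = (242 - (3/2)q_C)q_C - 7q_C.
Maximising: ∂π_C/∂q_C = 235 - 3q_C = 0, giving q_C = 235/3.
Then q_N = (294 - 3·(235/3))/6 = 59/6.

9.83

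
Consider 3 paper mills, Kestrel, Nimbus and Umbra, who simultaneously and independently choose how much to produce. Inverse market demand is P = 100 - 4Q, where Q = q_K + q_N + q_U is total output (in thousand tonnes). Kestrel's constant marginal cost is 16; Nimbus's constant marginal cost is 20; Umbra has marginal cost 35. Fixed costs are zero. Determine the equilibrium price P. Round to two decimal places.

42.75

Kestrel's profit: π_K = (100 - 4Q)q_K - (16q_K). Setting ∂π_K/∂q_K = 0: 84 - 8q_K - 4(q_N + q_U) = 0.
Nimbus's profit: π_N = (100 - 4Q)q_N - (20q_N). Setting ∂π_N/∂q_N = 0: 80 - 8q_N - 4(q_K + q_U) = 0.
Umbra's profit: π_U = (100 - 4Q)q_U - (35q_U). Setting ∂π_U/∂q_U = 0: 65 - 8q_U - 4(q_K + q_N) = 0.
Adding the 3 first-order conditions: 229 − 16Q = 0, so Q = 229/16.
Back-substituting: q_K = (84 − 229/4)/4 = 107/16, q_N = (80 − 229/4)/4 = 91/16, q_U = (65 − 229/4)/4 = 31/16.
Total output Q = 229/16, so price P = 100 - 4·(229/16) = 171/4.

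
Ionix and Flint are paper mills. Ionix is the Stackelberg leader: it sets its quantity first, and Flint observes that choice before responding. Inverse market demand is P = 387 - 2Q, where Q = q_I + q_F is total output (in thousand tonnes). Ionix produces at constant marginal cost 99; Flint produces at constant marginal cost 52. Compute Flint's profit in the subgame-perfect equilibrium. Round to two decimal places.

Solve by backward induction. Given q_I, the follower Flint maximises π_F = (387 - 2q_I - 2q_F)q_F - 52q_F.
Follower FOC: 335 - 2q_I - 4q_F = 0, so q_F(q_I) = (335 - 2q_I)/4.
The leader anticipates this reaction. Substituting into P = 387 - 2Q gives P = 439/2 - q_I, so π_I = (439/2 - q_I)q_I - 99q_I.
The leader's first-order condition 241/2 - 2q_I = 0 yields q_I = 241/4.
Then q_F = (335 - 2·(241/4))/4 = 429/8.
Price P = 387 - 2·(911/8) = 637/4.
Flint's profit: (637/4 - 52)·(429/8) = 5751.2813.

5751.28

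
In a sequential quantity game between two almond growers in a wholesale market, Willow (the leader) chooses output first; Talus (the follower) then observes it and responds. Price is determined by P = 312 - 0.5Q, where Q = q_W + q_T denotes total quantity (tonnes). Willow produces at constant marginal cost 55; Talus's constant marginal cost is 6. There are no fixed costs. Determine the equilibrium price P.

107

The follower Talus best-responds to any q_W: π_T = (312 - 0.5Q)q_T - 6q_T.
∂π_T/∂q_T = 306 - (1/2)q_W - q_T = 0 gives the reaction function q_T = (306 - (1/2)q_W).
The leader anticipates this reaction. Substituting into P = 312 - 0.5Q gives P = 159 - (1/4)q_W, so π_W = (159 - (1/4)q_W)q_W - 55q_W.
The leader's first-order condition 104 - (1/2)q_W = 0 yields q_W = 208.
Then q_T = (306 - (1/2)·208) = 202.
Total output Q = 410, so price P = 312 - (1/2)·410 = 107.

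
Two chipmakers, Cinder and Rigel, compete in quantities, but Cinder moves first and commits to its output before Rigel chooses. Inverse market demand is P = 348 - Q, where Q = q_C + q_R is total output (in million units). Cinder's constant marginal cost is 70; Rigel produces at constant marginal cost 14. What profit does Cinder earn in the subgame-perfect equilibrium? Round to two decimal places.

The follower Rigel best-responds to any q_C: π_R = (348 - Q)q_R - 14q_R.
∂π_R/∂q_R = 334 - q_C - 2q_R = 0 gives the reaction function q_R = (334 - q_C)/2.
Cinder substitutes q_R(q_C) into its own profit: π_C = q_C(348 - q_C - (334 - q_C)/2) - 70q_C = (181 - (1/2)q_C)q_C - 70q_C.
The leader's first-order condition 111 - q_C = 0 yields q_C = 111.
Then q_R = (334 - 111)/2 = 223/2.
Price P = 348 - 445/2 = 251/2.
Cinder's profit: (251/2 - 70)·111 = 6160.5000.

6160.50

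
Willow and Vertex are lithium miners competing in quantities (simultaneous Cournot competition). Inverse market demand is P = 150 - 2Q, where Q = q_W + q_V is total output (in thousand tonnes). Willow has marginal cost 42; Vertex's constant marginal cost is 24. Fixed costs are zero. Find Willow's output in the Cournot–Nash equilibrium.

15

Willow's profit: π_W = (150 - 2Q)q_W - (42q_W). Setting ∂π_W/∂q_W = 0: 108 - 4q_W - 2(q_V) = 0.
Vertex's profit: π_V = (150 - 2Q)q_V - (24q_V). Setting ∂π_V/∂q_V = 0: 126 - 4q_V - 2(q_W) = 0.
Rearranging gives the reaction functions q_W = (108 - 2q_V)/4 and q_V = (126 - 2q_W)/4.
Solving the pair: q_W = 15, q_V = 24.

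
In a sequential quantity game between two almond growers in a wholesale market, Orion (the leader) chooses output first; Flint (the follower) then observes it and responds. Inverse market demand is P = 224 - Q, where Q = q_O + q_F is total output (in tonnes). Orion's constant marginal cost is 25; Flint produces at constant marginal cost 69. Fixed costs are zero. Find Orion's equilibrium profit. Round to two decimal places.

7381.13

The follower Flint best-responds to any q_O: π_F = (224 - Q)q_F - 69q_F.
Setting the follower's marginal profit to zero, 155 - q_O - 2q_F = 0, i.e. q_F = (155 - q_O)/2.
Orion substitutes q_F(q_O) into its own profit: π_O = q_O(224 - q_O - (155 - q_O)/2) - 25q_O = (293/2 - (1/2)q_O)q_O - 25q_O.
The leader's first-order condition 243/2 - q_O = 0 yields q_O = 243/2.
Then q_F = (155 - 243/2)/2 = 67/4.
Price P = 224 - 553/4 = 343/4.
Orion's profit: (343/4 - 25)·(243/2) = 7381.1250.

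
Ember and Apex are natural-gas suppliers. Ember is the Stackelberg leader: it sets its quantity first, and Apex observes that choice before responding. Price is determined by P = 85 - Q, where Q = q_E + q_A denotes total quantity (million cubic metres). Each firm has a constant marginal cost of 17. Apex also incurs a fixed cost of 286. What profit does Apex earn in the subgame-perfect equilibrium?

Solve by backward induction. Given q_E, the follower Apex maximises π_A = (85 - q_E - q_A)q_A - 17q_A.
Setting the follower's marginal profit to zero, 68 - q_E - 2q_A = 0, i.e. q_A = (68 - q_E)/2.
Ember substitutes q_A(q_E) into its own profit: π_E = q_E(85 - q_E - (68 - q_E)/2) - 17q_E = (51 - (1/2)q_E)q_E - 17q_E.
The leader's first-order condition 34 - q_E = 0 yields q_E = 34.
Then q_A = (68 - 34)/2 = 17.
Price P = 85 - 51 = 34.
Apex's profit: (34 - 17)·17 - 286 = 3.

3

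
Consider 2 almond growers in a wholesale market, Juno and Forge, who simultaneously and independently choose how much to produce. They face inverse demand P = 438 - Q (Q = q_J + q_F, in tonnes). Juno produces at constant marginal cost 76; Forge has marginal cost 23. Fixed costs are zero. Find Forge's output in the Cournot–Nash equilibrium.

156

Juno's profit: π_J = (438 - Q)q_J - (76q_J). Setting ∂π_J/∂q_J = 0: 362 - 2q_J - (q_F) = 0.
Forge's profit: π_F = (438 - Q)q_F - (23q_F). Setting ∂π_F/∂q_F = 0: 415 - 2q_F - (q_J) = 0.
Rearranging gives the reaction functions q_J = (362 - q_F)/2 and q_F = (415 - q_J)/2.
Solving the pair: q_J = 103, q_F = 156.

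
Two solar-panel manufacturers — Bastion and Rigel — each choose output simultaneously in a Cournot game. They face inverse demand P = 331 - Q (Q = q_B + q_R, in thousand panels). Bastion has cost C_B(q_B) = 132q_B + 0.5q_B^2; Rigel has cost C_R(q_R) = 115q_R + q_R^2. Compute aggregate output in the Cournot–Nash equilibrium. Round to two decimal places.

93.55

Bastion's profit: π_B = (331 - Q)q_B - (132q_B + (1/2)q_B²). Setting ∂π_B/∂q_B = 0: 199 - 3q_B - (q_R) = 0.
Rigel's profit: π_R = (331 - Q)q_R - (115q_R + q_R²). Setting ∂π_R/∂q_R = 0: 216 - 4q_R - (q_B) = 0.
Rearranging gives the reaction functions q_B = (199 - q_R)/3 and q_R = (216 - q_B)/4.
Solving the pair: q_B = 580/11, q_R = 449/11.
Total output Q = 580/11 + 449/11 = 1029/11.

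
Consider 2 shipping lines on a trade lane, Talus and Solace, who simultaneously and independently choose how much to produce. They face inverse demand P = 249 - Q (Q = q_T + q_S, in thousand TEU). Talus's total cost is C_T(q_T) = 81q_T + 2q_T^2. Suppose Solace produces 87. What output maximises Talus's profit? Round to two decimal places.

With the rival's output fixed at 87, Talus's profit is π_T = (249 - 87 - q_T)q_T - (81q_T + 2q_T²) = (162 - q_T)q_T - (81q_T + 2q_T²).
∂π_T/∂q_T = 81 - 6q_T = 0, so q_T = 27/2.

13.50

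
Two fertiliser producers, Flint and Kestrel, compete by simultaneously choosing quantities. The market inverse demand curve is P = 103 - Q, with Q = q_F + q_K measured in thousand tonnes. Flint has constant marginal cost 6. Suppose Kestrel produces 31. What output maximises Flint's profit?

33

With the rival's output fixed at 31, Flint's profit is π_F = (103 - 31 - q_F)q_F - (6q_F) = (72 - q_F)q_F - (6q_F).
∂π_F/∂q_F = 66 - 2q_F = 0, so q_F = 33.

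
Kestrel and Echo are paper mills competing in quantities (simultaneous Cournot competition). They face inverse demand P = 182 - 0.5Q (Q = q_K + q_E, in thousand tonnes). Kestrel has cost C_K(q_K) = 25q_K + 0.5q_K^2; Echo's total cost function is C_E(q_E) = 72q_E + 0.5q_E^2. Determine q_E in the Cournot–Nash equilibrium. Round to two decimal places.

Kestrel's profit: π_K = (182 - 0.5Q)q_K - (25q_K + (1/2)q_K²). Setting ∂π_K/∂q_K = 0: 157 - 2q_K - (1/2)(q_E) = 0.
Echo's profit: π_E = (182 - 0.5Q)q_E - (72q_E + (1/2)q_E²). Setting ∂π_E/∂q_E = 0: 110 - 2q_E - (1/2)(q_K) = 0.
Best responses: q_K = (157 - (1/2)q_E)/2, q_E = (110 - (1/2)q_K)/2.
Substituting one into the other gives q_K = 1036/15 and q_E = 566/15.

37.73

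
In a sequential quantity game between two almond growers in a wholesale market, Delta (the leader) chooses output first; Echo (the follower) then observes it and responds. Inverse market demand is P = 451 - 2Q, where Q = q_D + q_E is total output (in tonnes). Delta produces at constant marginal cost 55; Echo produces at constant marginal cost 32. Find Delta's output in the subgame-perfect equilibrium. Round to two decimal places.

The follower Echo best-responds to any q_D: π_E = (451 - 2Q)q_E - 32q_E.
∂π_E/∂q_E = 419 - 2q_D - 4q_E = 0 gives the reaction function q_E = (419 - 2q_D)/4.
Delta substitutes q_E(q_D) into its own profit: π_D = q_D(451 - 2q_D - (419 - 2q_D)/2) - 55q_D = (483/2 - q_D)q_D - 55q_D.
The leader's first-order condition 373/2 - 2q_D = 0 yields q_D = 373/4.
Then q_E = (419 - 2·(373/4))/4 = 465/8.

93.25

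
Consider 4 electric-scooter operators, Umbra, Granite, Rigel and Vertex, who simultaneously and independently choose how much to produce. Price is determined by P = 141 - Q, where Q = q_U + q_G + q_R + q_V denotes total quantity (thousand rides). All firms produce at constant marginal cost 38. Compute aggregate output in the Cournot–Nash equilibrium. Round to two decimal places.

Each firm earns π_i = (141 - Q)q_i - 38q_i.
First-order condition (treating rivals' output as given): 103 - 2q_i - Σ_{j≠i} q_j = 0.
With identical firms every q_j equals q_i, so Σ_{j≠i} q_j = 3q_i and 103 = 5q_i, giving q_i = 103/5.
Total output Q = 103/5 + 103/5 + 103/5 + 103/5 = 412/5.

82.40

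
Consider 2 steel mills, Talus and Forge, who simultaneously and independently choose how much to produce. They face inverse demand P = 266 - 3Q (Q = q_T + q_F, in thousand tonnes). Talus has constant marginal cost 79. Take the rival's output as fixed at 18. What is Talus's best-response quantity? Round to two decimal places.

22.17

With the rival's output fixed at 18, Talus's profit is π_T = (266 - 3·18 - 3q_T)q_T - (79q_T) = (212 - 3q_T)q_T - (79q_T).
∂π_T/∂q_T = 133 - 6q_T = 0, so q_T = 133/6.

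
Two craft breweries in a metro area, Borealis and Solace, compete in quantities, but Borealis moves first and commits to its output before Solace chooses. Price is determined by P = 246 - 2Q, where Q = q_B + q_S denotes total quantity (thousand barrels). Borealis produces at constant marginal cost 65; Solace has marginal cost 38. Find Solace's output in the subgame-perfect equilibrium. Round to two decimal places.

32.75

Solve by backward induction. Given q_B, the follower Solace maximises π_S = (246 - 2q_B - 2q_S)q_S - 38q_S.
∂π_S/∂q_S = 208 - 2q_B - 4q_S = 0 gives the reaction function q_S = (208 - 2q_B)/4.
The leader anticipates this reaction. Substituting into P = 246 - 2Q gives P = 142 - q_B, so π_B = (142 - q_B)q_B - 65q_B.
Maximising: ∂π_B/∂q_B = 77 - 2q_B = 0, giving q_B = 77/2.
Then q_S = (208 - 2·(77/2))/4 = 131/4.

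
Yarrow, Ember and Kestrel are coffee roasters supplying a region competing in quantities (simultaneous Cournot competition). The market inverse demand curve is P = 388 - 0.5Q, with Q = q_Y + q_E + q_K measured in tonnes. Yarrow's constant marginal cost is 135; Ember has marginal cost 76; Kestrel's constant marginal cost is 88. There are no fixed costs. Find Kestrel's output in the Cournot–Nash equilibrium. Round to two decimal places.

Yarrow's profit: π_Y = (388 - 0.5Q)q_Y - (135q_Y). Setting ∂π_Y/∂q_Y = 0: 253 - q_Y - (1/2)(q_E + q_K) = 0.
Ember's first-order condition: 312 - q_E - (1/2)(q_Y + q_K) = 0.
Kestrel's profit: π_K = (388 - 0.5Q)q_K - (88q_K). Setting ∂π_K/∂q_K = 0: 300 - q_K - (1/2)(q_Y + q_E) = 0.
Adding the 3 conditions: 865 − Q − Q = 0, i.e. Q = 865/2.
Back-substituting: q_Y = (253 − 865/4)/(1/2) = 147/2, q_E = (312 − 865/4)/(1/2) = 383/2, q_K = (300 − 865/4)/(1/2) = 335/2.

167.50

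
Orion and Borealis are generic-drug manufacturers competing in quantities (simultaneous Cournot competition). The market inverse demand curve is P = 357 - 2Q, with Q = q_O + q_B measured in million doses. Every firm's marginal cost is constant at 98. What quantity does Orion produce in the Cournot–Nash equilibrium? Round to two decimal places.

43.17

A representative firm's profit is π_i = q_i(357 - 2Q) - 98q_i.
Setting ∂π_i/∂q_i = 0 with rivals' quantities fixed: 259 - 4q_i - 2q_j = 0.
By symmetry each firm produces the same amount; substituting q_j = q_i yields q_i = 259/6.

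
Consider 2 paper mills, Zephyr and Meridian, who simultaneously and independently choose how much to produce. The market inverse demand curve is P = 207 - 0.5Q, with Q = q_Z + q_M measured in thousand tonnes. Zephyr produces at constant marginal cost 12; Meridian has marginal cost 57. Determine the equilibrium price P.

Zephyr's profit: π_Z = (207 - 0.5Q)q_Z - (12q_Z). Setting ∂π_Z/∂q_Z = 0: 195 - q_Z - (1/2)(q_M) = 0.
Meridian's profit: π_M = (207 - 0.5Q)q_M - (57q_M). Setting ∂π_M/∂q_M = 0: 150 - q_M - (1/2)(q_Z) = 0.
So q_Z = (195 - (1/2)q_M) and q_M = (150 - (1/2)q_Z).
Substituting one into the other gives q_Z = 160 and q_M = 70.
Total output Q = 230, so price P = 207 - (1/2)·230 = 92.

92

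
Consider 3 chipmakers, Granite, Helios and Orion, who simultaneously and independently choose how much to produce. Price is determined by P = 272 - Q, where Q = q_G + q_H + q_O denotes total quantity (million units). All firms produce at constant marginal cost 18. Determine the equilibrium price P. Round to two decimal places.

Each firm earns π_i = (272 - Q)q_i - 18q_i.
Setting ∂π_i/∂q_i = 0 with rivals' quantities fixed: 254 - 2q_i - Σ_{j≠i} q_j = 0.
By symmetry each firm produces the same amount; substituting Σ_{j≠i} q_j = 2q_i yields q_i = 254/4 = 127/2.
Total output Q = 381/2, so price P = 272 - 381/2 = 163/2.

81.50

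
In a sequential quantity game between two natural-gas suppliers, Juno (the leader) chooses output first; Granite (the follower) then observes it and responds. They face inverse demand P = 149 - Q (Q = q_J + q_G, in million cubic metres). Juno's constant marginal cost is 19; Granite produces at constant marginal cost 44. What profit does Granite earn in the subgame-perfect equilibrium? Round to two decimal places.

Solve by backward induction. Given q_J, the follower Granite maximises π_G = (149 - q_J - q_G)q_G - 44q_G.
Follower FOC: 105 - q_J - 2q_G = 0, so q_G(q_J) = (105 - q_J)/2.
Juno substitutes q_G(q_J) into its own profit: π_J = q_J(149 - q_J - (105 - q_J)/2) - 19q_J = (193/2 - (1/2)q_J)q_J - 19q_J.
Leader FOC: 155/2 - q_J = 0, so q_J = 155/2.
Then q_G = (105 - 155/2)/2 = 55/4.
Price P = 149 - 365/4 = 231/4.
Granite's profit: (231/4 - 44)·(55/4) = 189.0625.

189.06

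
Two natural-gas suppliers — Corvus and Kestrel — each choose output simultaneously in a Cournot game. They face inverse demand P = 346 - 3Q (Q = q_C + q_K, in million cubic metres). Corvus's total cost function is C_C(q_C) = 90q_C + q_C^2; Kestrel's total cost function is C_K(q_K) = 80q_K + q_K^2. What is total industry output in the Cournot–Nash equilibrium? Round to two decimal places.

47.45

Corvus's profit: π_C = (346 - 3Q)q_C - (90q_C + q_C²). Setting ∂π_C/∂q_C = 0: 256 - 8q_C - 3(q_K) = 0.
Kestrel's first-order condition: 266 - 8q_K - 3(q_C) = 0.
Best responses: q_C = (256 - 3q_K)/8, q_K = (266 - 3q_C)/8.
Solving the pair: q_C = 250/11, q_K = 272/11.
Total output Q = 250/11 + 272/11 = 522/11.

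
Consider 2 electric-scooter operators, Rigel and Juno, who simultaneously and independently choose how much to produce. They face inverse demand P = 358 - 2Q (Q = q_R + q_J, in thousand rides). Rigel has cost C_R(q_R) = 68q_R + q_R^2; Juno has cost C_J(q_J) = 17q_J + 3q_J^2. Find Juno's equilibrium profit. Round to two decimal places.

Rigel's profit: π_R = (358 - 2Q)q_R - (68q_R + q_R²). Setting ∂π_R/∂q_R = 0: 290 - 6q_R - 2(q_J) = 0.
Juno's first-order condition: 341 - 10q_J - 2(q_R) = 0.
So q_R = (290 - 2q_J)/6 and q_J = (341 - 2q_R)/10.
Solving the pair: q_R = 1109/28, q_J = 733/28.
Price P = 358 - 2·(921/14) = 1585/7.
Juno's profit: (1585/7)·(733/28) - 17·(733/28) - 3(733/28)² = 3426.5880.

3426.59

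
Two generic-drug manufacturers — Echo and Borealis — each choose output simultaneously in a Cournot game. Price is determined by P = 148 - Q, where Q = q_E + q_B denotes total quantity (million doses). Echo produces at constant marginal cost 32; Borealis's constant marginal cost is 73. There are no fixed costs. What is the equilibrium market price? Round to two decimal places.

Echo's profit: π_E = (148 - Q)q_E - (32q_E). Setting ∂π_E/∂q_E = 0: 116 - 2q_E - (q_B) = 0.
Borealis's profit: π_B = (148 - Q)q_B - (73q_B). Setting ∂π_B/∂q_B = 0: 75 - 2q_B - (q_E) = 0.
So q_E = (116 - q_B)/2 and q_B = (75 - q_E)/2.
Substituting one into the other gives q_E = 157/3 and q_B = 34/3.
Total output Q = 191/3, so price P = 148 - 191/3 = 253/3.

84.33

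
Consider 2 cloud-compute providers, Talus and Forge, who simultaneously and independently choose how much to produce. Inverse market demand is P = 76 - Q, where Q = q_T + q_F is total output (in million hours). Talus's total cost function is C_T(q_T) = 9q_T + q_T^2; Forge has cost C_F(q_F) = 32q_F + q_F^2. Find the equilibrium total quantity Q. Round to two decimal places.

Talus's profit: π_T = (76 - Q)q_T - (9q_T + q_T²). Setting ∂π_T/∂q_T = 0: 67 - 4q_T - (q_F) = 0.
Forge's first-order condition: 44 - 4q_F - (q_T) = 0.
Best responses: q_T = (67 - q_F)/4, q_F = (44 - q_T)/4.
Solving the pair: q_T = 224/15, q_F = 109/15.
Total output Q = 224/15 + 109/15 = 111/5.

22.20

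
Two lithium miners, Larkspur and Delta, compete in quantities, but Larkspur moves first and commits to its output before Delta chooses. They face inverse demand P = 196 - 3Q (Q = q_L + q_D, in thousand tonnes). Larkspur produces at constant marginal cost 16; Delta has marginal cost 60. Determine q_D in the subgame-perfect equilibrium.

The follower Delta best-responds to any q_L: π_D = (196 - 3Q)q_D - 60q_D.
∂π_D/∂q_D = 136 - 3q_L - 6q_D = 0 gives the reaction function q_D = (136 - 3q_L)/6.
Larkspur substitutes q_D(q_L) into its own profit: π_L = q_L(196 - 3q_L - (136 - 3q_L)/2) - 16q_L = (128 - (3/2)q_L)q_L - 16q_L.
The leader's first-order condition 112 - 3q_L = 0 yields q_L = 112/3.
Then q_D = (136 - 3·(112/3))/6 = 4.

4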